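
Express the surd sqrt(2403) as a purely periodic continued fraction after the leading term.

[49; (49, 98)]

Write x_i = (sqrt(2403) + m_i)/d_i with (m_0, d_0) = (0, 1). a_0 = floor(sqrt(2403)) = 49, since 49^2 = 2401 <= 2403 < 2500 = 50^2.
Iterate m_{i+1} = d_i*a_i - m_i, d_{i+1} = (2403 - m_{i+1}^2)/d_i, a_{i+1} = floor((a_0 + m_{i+1})/d_{i+1}):
  m_1 = 1*49 - 0 = 49, d_1 = (2403 - 49^2)/1 = 2/1 = 2, a_1 = floor((49 + 49)/2) = 49.
  m_2 = 2*49 - 49 = 49, d_2 = (2403 - 49^2)/2 = 2/2 = 1, a_2 = floor((49 + 49)/1) = 98.
  m_3 = 1*98 - 49 = 49, d_3 = (2403 - 49^2)/1 = 2/1 = 2: (m_3, d_3) = (m_1, d_1) = (49, 2), so from here the quotients repeat a_1, a_2; the period length is 2.
Hence the expansion of sqrt(2403) is a_0 = 49 followed by the repeating block 49, 98 (period 2).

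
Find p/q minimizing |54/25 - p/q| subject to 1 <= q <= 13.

Expand x = 54/25 as a continued fraction with the Euclidean algorithm:
  54 = 2*25 + 4, so a_0 = 2.
  25 = 6*4 + 1, so a_1 = 6.
  4 = 4*1 + 0, so a_2 = 4.
so x = [2; 6, 4].
Convergents (p_i = a_i*p_{i-1} + p_{i-2}, q_i = a_i*q_{i-1} + q_{i-2} with p_{-2}=0, p_{-1}=1, q_{-2}=1, q_{-1}=0), until the denominator exceeds 13:
  i=0: a_0=2, p_0 = 2*1 + 0 = 2, q_0 = 2*0 + 1 = 1.
  i=1: a_1=6, p_1 = 6*2 + 1 = 13, q_1 = 6*1 + 0 = 6.
  i=2: a_2=4, p_2 = 4*13 + 2 = 54, q_2 = 4*6 + 1 = 25.
q_2 = 25 > 13, so the last convergent with denominator <= 13 is p_1/q_1 = 13/6.
The closest fraction with denominator <= 13 is either p_1/q_1 or the intermediate fraction (k*p_1 + p_0)/(k*q_1 + q_0) with the largest k >= 1 whose denominator stays <= 13; these approach x as k grows, and every other convergent or intermediate fraction in range is farther away.
Largest k: floor((13 - q_0)/q_1) = floor((13 - 1)/6) = 2.
That gives (2*13 + 2)/(2*6 + 1) = 28/13.
Compare the errors: |x - 13/6| = |54*6 - 13*25|/(25*6) = 1/150, and |x - 28/13| = |54*13 - 28*25|/(25*13) = 2/325.
Cross-multiplying, 2*150 = 300 < 325 = 1*325, so 2/325 is smaller: the intermediate fraction 28/13 is closer to x than 13/6.

28/13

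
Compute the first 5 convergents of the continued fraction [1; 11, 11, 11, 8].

1/1, 12/11, 133/122, 1475/1353, 11933/10946

Using the convergent recurrence p_i = a_i*p_{i-1} + p_{i-2}, q_i = a_i*q_{i-1} + q_{i-2} with p_{-2}=0, p_{-1}=1, q_{-2}=1, q_{-1}=0:
  i=0: a_0=1, p_0 = 1*1 + 0 = 1, q_0 = 1*0 + 1 = 1.
  i=1: a_1=11, p_1 = 11*1 + 1 = 12, q_1 = 11*1 + 0 = 11.
  i=2: a_2=11, p_2 = 11*12 + 1 = 133, q_2 = 11*11 + 1 = 122.
  i=3: a_3=11, p_3 = 11*133 + 12 = 1475, q_3 = 11*122 + 11 = 1353.
  i=4: a_4=8, p_4 = 8*1475 + 133 = 11933, q_4 = 8*1353 + 122 = 10946.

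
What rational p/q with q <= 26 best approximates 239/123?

35/18

Expand x = 239/123 as a continued fraction with the Euclidean algorithm:
  239 = 1*123 + 116, so a_0 = 1.
  123 = 1*116 + 7, so a_1 = 1.
  116 = 16*7 + 4, so a_2 = 16.
  7 = 1*4 + 3, so a_3 = 1.
  4 = 1*3 + 1, so a_4 = 1.
  3 = 3*1 + 0, so a_5 = 3.
so x = [1; 1, 16, 1, 1, 3].
Convergents (p_i = a_i*p_{i-1} + p_{i-2}, q_i = a_i*q_{i-1} + q_{i-2} with p_{-2}=0, p_{-1}=1, q_{-2}=1, q_{-1}=0), until the denominator exceeds 26:
  i=0: a_0=1, p_0 = 1*1 + 0 = 1, q_0 = 1*0 + 1 = 1.
  i=1: a_1=1, p_1 = 1*1 + 1 = 2, q_1 = 1*1 + 0 = 1.
  i=2: a_2=16, p_2 = 16*2 + 1 = 33, q_2 = 16*1 + 1 = 17.
  i=3: a_3=1, p_3 = 1*33 + 2 = 35, q_3 = 1*17 + 1 = 18.
  i=4: a_4=1, p_4 = 1*35 + 33 = 68, q_4 = 1*18 + 17 = 35.
q_4 = 35 > 26, so the last convergent with denominator <= 26 is p_3/q_3 = 35/18.
The closest fraction with denominator <= 26 is either p_3/q_3 or the intermediate fraction (k*p_3 + p_2)/(k*q_3 + q_2) with the largest k >= 1 whose denominator stays <= 26; these approach x as k grows, and every other convergent or intermediate fraction in range is farther away.
Largest k: floor((26 - q_2)/q_3) = floor((26 - 17)/18) = 0.
Since k = 0, no intermediate fraction beyond p_3/q_3 has denominator <= 26, so the convergent 35/18 is the closest (its error is |239*18 - 35*123|/(123*18) = 3/2214).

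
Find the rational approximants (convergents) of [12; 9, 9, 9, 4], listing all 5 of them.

Using the convergent recurrence p_i = a_i*p_{i-1} + p_{i-2}, q_i = a_i*q_{i-1} + q_{i-2} with p_{-2}=0, p_{-1}=1, q_{-2}=1, q_{-1}=0:
  i=0: a_0=12, p_0 = 12*1 + 0 = 12, q_0 = 12*0 + 1 = 1.
  i=1: a_1=9, p_1 = 9*12 + 1 = 109, q_1 = 9*1 + 0 = 9.
  i=2: a_2=9, p_2 = 9*109 + 12 = 993, q_2 = 9*9 + 1 = 82.
  i=3: a_3=9, p_3 = 9*993 + 109 = 9046, q_3 = 9*82 + 9 = 747.
  i=4: a_4=4, p_4 = 4*9046 + 993 = 37177, q_4 = 4*747 + 82 = 3070.

12/1, 109/9, 993/82, 9046/747, 37177/3070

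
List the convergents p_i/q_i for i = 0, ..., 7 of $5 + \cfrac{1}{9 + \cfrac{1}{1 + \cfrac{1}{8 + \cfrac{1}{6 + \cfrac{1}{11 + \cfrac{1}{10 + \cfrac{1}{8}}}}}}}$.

5/1, 46/9, 51/10, 454/89, 2775/544, 30979/6073, 312565/61274, 2531499/496265

Using the convergent recurrence p_i = a_i*p_{i-1} + p_{i-2}, q_i = a_i*q_{i-1} + q_{i-2} with p_{-2}=0, p_{-1}=1, q_{-2}=1, q_{-1}=0:
  i=0: a_0=5, p_0 = 5*1 + 0 = 5, q_0 = 5*0 + 1 = 1.
  i=1: a_1=9, p_1 = 9*5 + 1 = 46, q_1 = 9*1 + 0 = 9.
  i=2: a_2=1, p_2 = 1*46 + 5 = 51, q_2 = 1*9 + 1 = 10.
  i=3: a_3=8, p_3 = 8*51 + 46 = 454, q_3 = 8*10 + 9 = 89.
  i=4: a_4=6, p_4 = 6*454 + 51 = 2775, q_4 = 6*89 + 10 = 544.
  i=5: a_5=11, p_5 = 11*2775 + 454 = 30979, q_5 = 11*544 + 89 = 6073.
  i=6: a_6=10, p_6 = 10*30979 + 2775 = 312565, q_6 = 10*6073 + 544 = 61274.
  i=7: a_7=8, p_7 = 8*312565 + 30979 = 2531499, q_7 = 8*61274 + 6073 = 496265.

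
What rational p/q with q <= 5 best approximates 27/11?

5/2

Expand x = 27/11 as a continued fraction with the Euclidean algorithm:
  27 = 2*11 + 5, so a_0 = 2.
  11 = 2*5 + 1, so a_1 = 2.
  5 = 5*1 + 0, so a_2 = 5.
so x = [2; 2, 5].
Convergents (p_i = a_i*p_{i-1} + p_{i-2}, q_i = a_i*q_{i-1} + q_{i-2} with p_{-2}=0, p_{-1}=1, q_{-2}=1, q_{-1}=0), until the denominator exceeds 5:
  i=0: a_0=2, p_0 = 2*1 + 0 = 2, q_0 = 2*0 + 1 = 1.
  i=1: a_1=2, p_1 = 2*2 + 1 = 5, q_1 = 2*1 + 0 = 2.
  i=2: a_2=5, p_2 = 5*5 + 2 = 27, q_2 = 5*2 + 1 = 11.
q_2 = 11 > 5, so the last convergent with denominator <= 5 is p_1/q_1 = 5/2.
The closest fraction with denominator <= 5 is either p_1/q_1 or the intermediate fraction (k*p_1 + p_0)/(k*q_1 + q_0) with the largest k >= 1 whose denominator stays <= 5; these approach x as k grows, and every other convergent or intermediate fraction in range is farther away.
Largest k: floor((5 - q_0)/q_1) = floor((5 - 1)/2) = 2.
That gives (2*5 + 2)/(2*2 + 1) = 12/5.
Compare the errors: |x - 5/2| = |27*2 - 5*11|/(11*2) = 1/22, and |x - 12/5| = |27*5 - 12*11|/(11*5) = 3/55.
Cross-multiplying, 1*55 = 55 < 66 = 3*22, so 1/22 is smaller: the convergent 5/2 is closer to x than 12/5.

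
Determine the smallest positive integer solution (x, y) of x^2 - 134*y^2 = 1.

First expand sqrt(134) as a continued fraction. With x_i = (sqrt(134) + m_i)/d_i and (m_0, d_0) = (0, 1): a_0 = floor(sqrt(134)) = 11, since 11^2 = 121 <= 134 < 144 = 12^2.
Iterate m_{i+1} = d_i*a_i - m_i, d_{i+1} = (134 - m_{i+1}^2)/d_i, a_{i+1} = floor((a_0 + m_{i+1})/d_{i+1}):
  m_1 = 1*11 - 0 = 11, d_1 = (134 - 11^2)/1 = 13/1 = 13, a_1 = floor((11 + 11)/13) = 1.
  m_2 = 13*1 - 11 = 2, d_2 = (134 - 2^2)/13 = 130/13 = 10, a_2 = floor((11 + 2)/10) = 1.
  m_3 = 10*1 - 2 = 8, d_3 = (134 - 8^2)/10 = 70/10 = 7, a_3 = floor((11 + 8)/7) = 2.
  m_4 = 7*2 - 8 = 6, d_4 = (134 - 6^2)/7 = 98/7 = 14, a_4 = floor((11 + 6)/14) = 1.
  m_5 = 14*1 - 6 = 8, d_5 = (134 - 8^2)/14 = 70/14 = 5, a_5 = floor((11 + 8)/5) = 3.
  m_6 = 5*3 - 8 = 7, d_6 = (134 - 7^2)/5 = 85/5 = 17, a_6 = floor((11 + 7)/17) = 1.
  m_7 = 17*1 - 7 = 10, d_7 = (134 - 10^2)/17 = 34/17 = 2, a_7 = floor((11 + 10)/2) = 10.
  m_8 = 2*10 - 10 = 10, d_8 = (134 - 10^2)/2 = 34/2 = 17, a_8 = floor((11 + 10)/17) = 1.
  m_9 = 17*1 - 10 = 7, d_9 = (134 - 7^2)/17 = 85/17 = 5, a_9 = floor((11 + 7)/5) = 3.
  m_10 = 5*3 - 7 = 8, d_10 = (134 - 8^2)/5 = 70/5 = 14, a_10 = floor((11 + 8)/14) = 1.
  m_11 = 14*1 - 8 = 6, d_11 = (134 - 6^2)/14 = 98/14 = 7, a_11 = floor((11 + 6)/7) = 2.
  m_12 = 7*2 - 6 = 8, d_12 = (134 - 8^2)/7 = 70/7 = 10, a_12 = floor((11 + 8)/10) = 1.
  m_13 = 10*1 - 8 = 2, d_13 = (134 - 2^2)/10 = 130/10 = 13, a_13 = floor((11 + 2)/13) = 1.
  m_14 = 13*1 - 2 = 11, d_14 = (134 - 11^2)/13 = 13/13 = 1, a_14 = floor((11 + 11)/1) = 22.
  m_15 = 1*22 - 11 = 11, d_15 = (134 - 11^2)/1 = 13/1 = 13: (m_15, d_15) = (m_1, d_1) = (11, 13), so from here the quotients repeat a_1, ..., a_14; the period length is 14.
So sqrt(134) = [11; (1, 1, 2, 1, 3, 1, 10, 1, 3, 1, 2, 1, 1, 22)] with period length k = 14.
k is even, so the fundamental solution of x^2 - 134y^2 = 1 is (p_{k-1}, q_{k-1}) = (p_13, q_13); compute convergents through index 13.
Convergents (p_i = a_i*p_{i-1} + p_{i-2}, q_i = a_i*q_{i-1} + q_{i-2} with p_{-2}=0, p_{-1}=1, q_{-2}=1, q_{-1}=0):
  i=0: a_0=11, p_0 = 11*1 + 0 = 11, q_0 = 11*0 + 1 = 1.
  i=1: a_1=1, p_1 = 1*11 + 1 = 12, q_1 = 1*1 + 0 = 1.
  i=2: a_2=1, p_2 = 1*12 + 11 = 23, q_2 = 1*1 + 1 = 2.
  i=3: a_3=2, p_3 = 2*23 + 12 = 58, q_3 = 2*2 + 1 = 5.
  i=4: a_4=1, p_4 = 1*58 + 23 = 81, q_4 = 1*5 + 2 = 7.
  i=5: a_5=3, p_5 = 3*81 + 58 = 301, q_5 = 3*7 + 5 = 26.
  i=6: a_6=1, p_6 = 1*301 + 81 = 382, q_6 = 1*26 + 7 = 33.
  i=7: a_7=10, p_7 = 10*382 + 301 = 4121, q_7 = 10*33 + 26 = 356.
  i=8: a_8=1, p_8 = 1*4121 + 382 = 4503, q_8 = 1*356 + 33 = 389.
  i=9: a_9=3, p_9 = 3*4503 + 4121 = 17630, q_9 = 3*389 + 356 = 1523.
  i=10: a_10=1, p_10 = 1*17630 + 4503 = 22133, q_10 = 1*1523 + 389 = 1912.
  i=11: a_11=2, p_11 = 2*22133 + 17630 = 61896, q_11 = 2*1912 + 1523 = 5347.
  i=12: a_12=1, p_12 = 1*61896 + 22133 = 84029, q_12 = 1*5347 + 1912 = 7259.
  i=13: a_13=1, p_13 = 1*84029 + 61896 = 145925, q_13 = 1*7259 + 5347 = 12606.
Check: 145925^2 - 134*12606^2 = 21294105625 - 21294105624 = 1, so (x, y) = (145925, 12606) solves the equation, and by the theorem it is the least positive solution.

(x, y) = (145925, 12606)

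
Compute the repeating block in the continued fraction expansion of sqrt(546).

Write x_i = (sqrt(546) + m_i)/d_i with (m_0, d_0) = (0, 1). a_0 = floor(sqrt(546)) = 23, since 23^2 = 529 <= 546 < 576 = 24^2.
Iterate m_{i+1} = d_i*a_i - m_i, d_{i+1} = (546 - m_{i+1}^2)/d_i, a_{i+1} = floor((a_0 + m_{i+1})/d_{i+1}):
  m_1 = 1*23 - 0 = 23, d_1 = (546 - 23^2)/1 = 17/1 = 17, a_1 = floor((23 + 23)/17) = 2.
  m_2 = 17*2 - 23 = 11, d_2 = (546 - 11^2)/17 = 425/17 = 25, a_2 = floor((23 + 11)/25) = 1.
  m_3 = 25*1 - 11 = 14, d_3 = (546 - 14^2)/25 = 350/25 = 14, a_3 = floor((23 + 14)/14) = 2.
  m_4 = 14*2 - 14 = 14, d_4 = (546 - 14^2)/14 = 350/14 = 25, a_4 = floor((23 + 14)/25) = 1.
  m_5 = 25*1 - 14 = 11, d_5 = (546 - 11^2)/25 = 425/25 = 17, a_5 = floor((23 + 11)/17) = 2.
  m_6 = 17*2 - 11 = 23, d_6 = (546 - 23^2)/17 = 17/17 = 1, a_6 = floor((23 + 23)/1) = 46.
  m_7 = 1*46 - 23 = 23, d_7 = (546 - 23^2)/1 = 17/1 = 17: (m_7, d_7) = (m_1, d_1) = (23, 17), so from here the quotients repeat a_1, ..., a_6; the period length is 6.
Hence the expansion of sqrt(546) is a_0 = 23 followed by the repeating block 2, 1, 2, 1, 2, 46 (period 6).

[23; (2, 1, 2, 1, 2, 46)]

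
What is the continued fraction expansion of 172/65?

[2; 1, 1, 1, 4, 1, 3]

Run the Euclidean algorithm on 172 and 65; the successive quotients are the partial quotients a_0, a_1, ... (each step inverts the fractional part left over by the previous one):
  172 = 2*65 + 42, so a_0 = 2.
  65 = 1*42 + 23, so a_1 = 1.
  42 = 1*23 + 19, so a_2 = 1.
  23 = 1*19 + 4, so a_3 = 1.
  19 = 4*4 + 3, so a_4 = 4.
  4 = 1*3 + 1, so a_5 = 1.
  3 = 3*1 + 0, so a_6 = 3.
The remainder reaches 0 after 7 divisions, so the expansion has 7 partial quotients, read off in order.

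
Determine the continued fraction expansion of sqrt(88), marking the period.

Write x_i = (sqrt(88) + m_i)/d_i with (m_0, d_0) = (0, 1). a_0 = floor(sqrt(88)) = 9, since 9^2 = 81 <= 88 < 100 = 10^2.
Iterate m_{i+1} = d_i*a_i - m_i, d_{i+1} = (88 - m_{i+1}^2)/d_i, a_{i+1} = floor((a_0 + m_{i+1})/d_{i+1}):
  m_1 = 1*9 - 0 = 9, d_1 = (88 - 9^2)/1 = 7/1 = 7, a_1 = floor((9 + 9)/7) = 2.
  m_2 = 7*2 - 9 = 5, d_2 = (88 - 5^2)/7 = 63/7 = 9, a_2 = floor((9 + 5)/9) = 1.
  m_3 = 9*1 - 5 = 4, d_3 = (88 - 4^2)/9 = 72/9 = 8, a_3 = floor((9 + 4)/8) = 1.
  m_4 = 8*1 - 4 = 4, d_4 = (88 - 4^2)/8 = 72/8 = 9, a_4 = floor((9 + 4)/9) = 1.
  m_5 = 9*1 - 4 = 5, d_5 = (88 - 5^2)/9 = 63/9 = 7, a_5 = floor((9 + 5)/7) = 2.
  m_6 = 7*2 - 5 = 9, d_6 = (88 - 9^2)/7 = 7/7 = 1, a_6 = floor((9 + 9)/1) = 18.
  m_7 = 1*18 - 9 = 9, d_7 = (88 - 9^2)/1 = 7/1 = 7: (m_7, d_7) = (m_1, d_1) = (9, 7), so from here the quotients repeat a_1, ..., a_6; the period length is 6.
Hence the expansion of sqrt(88) is a_0 = 9 followed by the repeating block 2, 1, 1, 1, 2, 18 (period 6).

[9; (2, 1, 1, 1, 2, 18)]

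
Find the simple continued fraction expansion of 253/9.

Run the Euclidean algorithm on 253 and 9; the successive quotients are the partial quotients a_0, a_1, ... (each step inverts the fractional part left over by the previous one):
  253 = 28*9 + 1, so a_0 = 28.
  9 = 9*1 + 0, so a_1 = 9.
The remainder reaches 0 after 2 divisions, so the expansion has 2 partial quotients, read off in order.

[28; 9]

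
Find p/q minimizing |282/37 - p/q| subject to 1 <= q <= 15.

61/8

Expand x = 282/37 as a continued fraction with the Euclidean algorithm:
  282 = 7*37 + 23, so a_0 = 7.
  37 = 1*23 + 14, so a_1 = 1.
  23 = 1*14 + 9, so a_2 = 1.
  14 = 1*9 + 5, so a_3 = 1.
  9 = 1*5 + 4, so a_4 = 1.
  5 = 1*4 + 1, so a_5 = 1.
  4 = 4*1 + 0, so a_6 = 4.
so x = [7; 1, 1, 1, 1, 1, 4].
Convergents (p_i = a_i*p_{i-1} + p_{i-2}, q_i = a_i*q_{i-1} + q_{i-2} with p_{-2}=0, p_{-1}=1, q_{-2}=1, q_{-1}=0), until the denominator exceeds 15:
  i=0: a_0=7, p_0 = 7*1 + 0 = 7, q_0 = 7*0 + 1 = 1.
  i=1: a_1=1, p_1 = 1*7 + 1 = 8, q_1 = 1*1 + 0 = 1.
  i=2: a_2=1, p_2 = 1*8 + 7 = 15, q_2 = 1*1 + 1 = 2.
  i=3: a_3=1, p_3 = 1*15 + 8 = 23, q_3 = 1*2 + 1 = 3.
  i=4: a_4=1, p_4 = 1*23 + 15 = 38, q_4 = 1*3 + 2 = 5.
  i=5: a_5=1, p_5 = 1*38 + 23 = 61, q_5 = 1*5 + 3 = 8.
  i=6: a_6=4, p_6 = 4*61 + 38 = 282, q_6 = 4*8 + 5 = 37.
q_6 = 37 > 15, so the last convergent with denominator <= 15 is p_5/q_5 = 61/8.
The closest fraction with denominator <= 15 is either p_5/q_5 or the intermediate fraction (k*p_5 + p_4)/(k*q_5 + q_4) with the largest k >= 1 whose denominator stays <= 15; these approach x as k grows, and every other convergent or intermediate fraction in range is farther away.
Largest k: floor((15 - q_4)/q_5) = floor((15 - 5)/8) = 1.
That gives (1*61 + 38)/(1*8 + 5) = 99/13.
Compare the errors: |x - 61/8| = |282*8 - 61*37|/(37*8) = 1/296, and |x - 99/13| = |282*13 - 99*37|/(37*13) = 3/481.
Cross-multiplying, 1*481 = 481 < 888 = 3*296, so 1/296 is smaller: the convergent 61/8 is closer to x than 99/13.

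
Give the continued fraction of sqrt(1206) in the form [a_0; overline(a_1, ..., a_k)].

[34; overline(1, 2, 1, 2, 34, 2, 1, 2, 1, 68)]

Write x_i = (sqrt(1206) + m_i)/d_i with (m_0, d_0) = (0, 1). a_0 = floor(sqrt(1206)) = 34, since 34^2 = 1156 <= 1206 < 1225 = 35^2.
Iterate m_{i+1} = d_i*a_i - m_i, d_{i+1} = (1206 - m_{i+1}^2)/d_i, a_{i+1} = floor((a_0 + m_{i+1})/d_{i+1}):
  m_1 = 1*34 - 0 = 34, d_1 = (1206 - 34^2)/1 = 50/1 = 50, a_1 = floor((34 + 34)/50) = 1.
  m_2 = 50*1 - 34 = 16, d_2 = (1206 - 16^2)/50 = 950/50 = 19, a_2 = floor((34 + 16)/19) = 2.
  m_3 = 19*2 - 16 = 22, d_3 = (1206 - 22^2)/19 = 722/19 = 38, a_3 = floor((34 + 22)/38) = 1.
  m_4 = 38*1 - 22 = 16, d_4 = (1206 - 16^2)/38 = 950/38 = 25, a_4 = floor((34 + 16)/25) = 2.
  m_5 = 25*2 - 16 = 34, d_5 = (1206 - 34^2)/25 = 50/25 = 2, a_5 = floor((34 + 34)/2) = 34.
  m_6 = 2*34 - 34 = 34, d_6 = (1206 - 34^2)/2 = 50/2 = 25, a_6 = floor((34 + 34)/25) = 2.
  m_7 = 25*2 - 34 = 16, d_7 = (1206 - 16^2)/25 = 950/25 = 38, a_7 = floor((34 + 16)/38) = 1.
  m_8 = 38*1 - 16 = 22, d_8 = (1206 - 22^2)/38 = 722/38 = 19, a_8 = floor((34 + 22)/19) = 2.
  m_9 = 19*2 - 22 = 16, d_9 = (1206 - 16^2)/19 = 950/19 = 50, a_9 = floor((34 + 16)/50) = 1.
  m_10 = 50*1 - 16 = 34, d_10 = (1206 - 34^2)/50 = 50/50 = 1, a_10 = floor((34 + 34)/1) = 68.
  m_11 = 1*68 - 34 = 34, d_11 = (1206 - 34^2)/1 = 50/1 = 50: (m_11, d_11) = (m_1, d_1) = (34, 50), so from here the quotients repeat a_1, ..., a_10; the period length is 10.
Hence the expansion of sqrt(1206) is a_0 = 34 followed by the repeating block 1, 2, 1, 2, 34, 2, 1, 2, 1, 68 (period 10).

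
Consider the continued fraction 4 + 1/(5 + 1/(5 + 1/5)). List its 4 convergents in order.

Using the convergent recurrence p_i = a_i*p_{i-1} + p_{i-2}, q_i = a_i*q_{i-1} + q_{i-2} with p_{-2}=0, p_{-1}=1, q_{-2}=1, q_{-1}=0:
  i=0: a_0=4, p_0 = 4*1 + 0 = 4, q_0 = 4*0 + 1 = 1.
  i=1: a_1=5, p_1 = 5*4 + 1 = 21, q_1 = 5*1 + 0 = 5.
  i=2: a_2=5, p_2 = 5*21 + 4 = 109, q_2 = 5*5 + 1 = 26.
  i=3: a_3=5, p_3 = 5*109 + 21 = 566, q_3 = 5*26 + 5 = 135.

4/1, 21/5, 109/26, 566/135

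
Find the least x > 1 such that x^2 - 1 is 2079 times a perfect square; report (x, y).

First expand sqrt(2079) as a continued fraction. With x_i = (sqrt(2079) + m_i)/d_i and (m_0, d_0) = (0, 1): a_0 = floor(sqrt(2079)) = 45, since 45^2 = 2025 <= 2079 < 2116 = 46^2.
Iterate m_{i+1} = d_i*a_i - m_i, d_{i+1} = (2079 - m_{i+1}^2)/d_i, a_{i+1} = floor((a_0 + m_{i+1})/d_{i+1}):
  m_1 = 1*45 - 0 = 45, d_1 = (2079 - 45^2)/1 = 54/1 = 54, a_1 = floor((45 + 45)/54) = 1.
  m_2 = 54*1 - 45 = 9, d_2 = (2079 - 9^2)/54 = 1998/54 = 37, a_2 = floor((45 + 9)/37) = 1.
  m_3 = 37*1 - 9 = 28, d_3 = (2079 - 28^2)/37 = 1295/37 = 35, a_3 = floor((45 + 28)/35) = 2.
  m_4 = 35*2 - 28 = 42, d_4 = (2079 - 42^2)/35 = 315/35 = 9, a_4 = floor((45 + 42)/9) = 9.
  m_5 = 9*9 - 42 = 39, d_5 = (2079 - 39^2)/9 = 558/9 = 62, a_5 = floor((45 + 39)/62) = 1.
  m_6 = 62*1 - 39 = 23, d_6 = (2079 - 23^2)/62 = 1550/62 = 25, a_6 = floor((45 + 23)/25) = 2.
  m_7 = 25*2 - 23 = 27, d_7 = (2079 - 27^2)/25 = 1350/25 = 54, a_7 = floor((45 + 27)/54) = 1.
  m_8 = 54*1 - 27 = 27, d_8 = (2079 - 27^2)/54 = 1350/54 = 25, a_8 = floor((45 + 27)/25) = 2.
  m_9 = 25*2 - 27 = 23, d_9 = (2079 - 23^2)/25 = 1550/25 = 62, a_9 = floor((45 + 23)/62) = 1.
  m_10 = 62*1 - 23 = 39, d_10 = (2079 - 39^2)/62 = 558/62 = 9, a_10 = floor((45 + 39)/9) = 9.
  m_11 = 9*9 - 39 = 42, d_11 = (2079 - 42^2)/9 = 315/9 = 35, a_11 = floor((45 + 42)/35) = 2.
  m_12 = 35*2 - 42 = 28, d_12 = (2079 - 28^2)/35 = 1295/35 = 37, a_12 = floor((45 + 28)/37) = 1.
  m_13 = 37*1 - 28 = 9, d_13 = (2079 - 9^2)/37 = 1998/37 = 54, a_13 = floor((45 + 9)/54) = 1.
  m_14 = 54*1 - 9 = 45, d_14 = (2079 - 45^2)/54 = 54/54 = 1, a_14 = floor((45 + 45)/1) = 90.
  m_15 = 1*90 - 45 = 45, d_15 = (2079 - 45^2)/1 = 54/1 = 54: (m_15, d_15) = (m_1, d_1) = (45, 54), so from here the quotients repeat a_1, ..., a_14; the period length is 14.
So sqrt(2079) = [45; (1, 1, 2, 9, 1, 2, 1, 2, 1, 9, 2, 1, 1, 90)] with period length k = 14.
k is even, so the fundamental solution of x^2 - 2079y^2 = 1 is (p_{k-1}, q_{k-1}) = (p_13, q_13); compute convergents through index 13.
Convergents (p_i = a_i*p_{i-1} + p_{i-2}, q_i = a_i*q_{i-1} + q_{i-2} with p_{-2}=0, p_{-1}=1, q_{-2}=1, q_{-1}=0):
  i=0: a_0=45, p_0 = 45*1 + 0 = 45, q_0 = 45*0 + 1 = 1.
  i=1: a_1=1, p_1 = 1*45 + 1 = 46, q_1 = 1*1 + 0 = 1.
  i=2: a_2=1, p_2 = 1*46 + 45 = 91, q_2 = 1*1 + 1 = 2.
  i=3: a_3=2, p_3 = 2*91 + 46 = 228, q_3 = 2*2 + 1 = 5.
  i=4: a_4=9, p_4 = 9*228 + 91 = 2143, q_4 = 9*5 + 2 = 47.
  i=5: a_5=1, p_5 = 1*2143 + 228 = 2371, q_5 = 1*47 + 5 = 52.
  i=6: a_6=2, p_6 = 2*2371 + 2143 = 6885, q_6 = 2*52 + 47 = 151.
  i=7: a_7=1, p_7 = 1*6885 + 2371 = 9256, q_7 = 1*151 + 52 = 203.
  i=8: a_8=2, p_8 = 2*9256 + 6885 = 25397, q_8 = 2*203 + 151 = 557.
  i=9: a_9=1, p_9 = 1*25397 + 9256 = 34653, q_9 = 1*557 + 203 = 760.
  i=10: a_10=9, p_10 = 9*34653 + 25397 = 337274, q_10 = 9*760 + 557 = 7397.
  i=11: a_11=2, p_11 = 2*337274 + 34653 = 709201, q_11 = 2*7397 + 760 = 15554.
  i=12: a_12=1, p_12 = 1*709201 + 337274 = 1046475, q_12 = 1*15554 + 7397 = 22951.
  i=13: a_13=1, p_13 = 1*1046475 + 709201 = 1755676, q_13 = 1*22951 + 15554 = 38505.
Check: 1755676^2 - 2079*38505^2 = 3082398216976 - 3082398216975 = 1, so (x, y) = (1755676, 38505) solves the equation, and by the theorem it is the least positive solution.

(x, y) = (1755676, 38505)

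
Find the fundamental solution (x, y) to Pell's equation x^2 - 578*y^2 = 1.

First expand sqrt(578) as a continued fraction. With x_i = (sqrt(578) + m_i)/d_i and (m_0, d_0) = (0, 1): a_0 = floor(sqrt(578)) = 24, since 24^2 = 576 <= 578 < 625 = 25^2.
Iterate m_{i+1} = d_i*a_i - m_i, d_{i+1} = (578 - m_{i+1}^2)/d_i, a_{i+1} = floor((a_0 + m_{i+1})/d_{i+1}):
  m_1 = 1*24 - 0 = 24, d_1 = (578 - 24^2)/1 = 2/1 = 2, a_1 = floor((24 + 24)/2) = 24.
  m_2 = 2*24 - 24 = 24, d_2 = (578 - 24^2)/2 = 2/2 = 1, a_2 = floor((24 + 24)/1) = 48.
  m_3 = 1*48 - 24 = 24, d_3 = (578 - 24^2)/1 = 2/1 = 2: (m_3, d_3) = (m_1, d_1) = (24, 2), so from here the quotients repeat a_1, a_2; the period length is 2.
So sqrt(578) = [24; (24, 48)] with period length k = 2.
k is even, so the fundamental solution of x^2 - 578y^2 = 1 is (p_{k-1}, q_{k-1}) = (p_1, q_1); compute convergents through index 1.
Convergents (p_i = a_i*p_{i-1} + p_{i-2}, q_i = a_i*q_{i-1} + q_{i-2} with p_{-2}=0, p_{-1}=1, q_{-2}=1, q_{-1}=0):
  i=0: a_0=24, p_0 = 24*1 + 0 = 24, q_0 = 24*0 + 1 = 1.
  i=1: a_1=24, p_1 = 24*24 + 1 = 577, q_1 = 24*1 + 0 = 24.
Check: 577^2 - 578*24^2 = 332929 - 332928 = 1, so (x, y) = (577, 24) solves the equation, and by the theorem it is the least positive solution.

(x, y) = (577, 24)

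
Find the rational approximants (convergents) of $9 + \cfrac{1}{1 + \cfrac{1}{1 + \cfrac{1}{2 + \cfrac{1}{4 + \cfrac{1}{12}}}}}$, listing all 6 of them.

Using the convergent recurrence p_i = a_i*p_{i-1} + p_{i-2}, q_i = a_i*q_{i-1} + q_{i-2} with p_{-2}=0, p_{-1}=1, q_{-2}=1, q_{-1}=0:
  i=0: a_0=9, p_0 = 9*1 + 0 = 9, q_0 = 9*0 + 1 = 1.
  i=1: a_1=1, p_1 = 1*9 + 1 = 10, q_1 = 1*1 + 0 = 1.
  i=2: a_2=1, p_2 = 1*10 + 9 = 19, q_2 = 1*1 + 1 = 2.
  i=3: a_3=2, p_3 = 2*19 + 10 = 48, q_3 = 2*2 + 1 = 5.
  i=4: a_4=4, p_4 = 4*48 + 19 = 211, q_4 = 4*5 + 2 = 22.
  i=5: a_5=12, p_5 = 12*211 + 48 = 2580, q_5 = 12*22 + 5 = 269.

9/1, 10/1, 19/2, 48/5, 211/22, 2580/269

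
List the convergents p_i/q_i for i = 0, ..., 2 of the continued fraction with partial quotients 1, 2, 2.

1/1, 3/2, 7/5

Using the convergent recurrence p_i = a_i*p_{i-1} + p_{i-2}, q_i = a_i*q_{i-1} + q_{i-2} with p_{-2}=0, p_{-1}=1, q_{-2}=1, q_{-1}=0:
  i=0: a_0=1, p_0 = 1*1 + 0 = 1, q_0 = 1*0 + 1 = 1.
  i=1: a_1=2, p_1 = 2*1 + 1 = 3, q_1 = 2*1 + 0 = 2.
  i=2: a_2=2, p_2 = 2*3 + 1 = 7, q_2 = 2*2 + 1 = 5.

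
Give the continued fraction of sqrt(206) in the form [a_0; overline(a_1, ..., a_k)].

[14; overline(2, 1, 5, 14, 5, 1, 2, 28)]

Write x_i = (sqrt(206) + m_i)/d_i with (m_0, d_0) = (0, 1). a_0 = floor(sqrt(206)) = 14, since 14^2 = 196 <= 206 < 225 = 15^2.
Iterate m_{i+1} = d_i*a_i - m_i, d_{i+1} = (206 - m_{i+1}^2)/d_i, a_{i+1} = floor((a_0 + m_{i+1})/d_{i+1}):
  m_1 = 1*14 - 0 = 14, d_1 = (206 - 14^2)/1 = 10/1 = 10, a_1 = floor((14 + 14)/10) = 2.
  m_2 = 10*2 - 14 = 6, d_2 = (206 - 6^2)/10 = 170/10 = 17, a_2 = floor((14 + 6)/17) = 1.
  m_3 = 17*1 - 6 = 11, d_3 = (206 - 11^2)/17 = 85/17 = 5, a_3 = floor((14 + 11)/5) = 5.
  m_4 = 5*5 - 11 = 14, d_4 = (206 - 14^2)/5 = 10/5 = 2, a_4 = floor((14 + 14)/2) = 14.
  m_5 = 2*14 - 14 = 14, d_5 = (206 - 14^2)/2 = 10/2 = 5, a_5 = floor((14 + 14)/5) = 5.
  m_6 = 5*5 - 14 = 11, d_6 = (206 - 11^2)/5 = 85/5 = 17, a_6 = floor((14 + 11)/17) = 1.
  m_7 = 17*1 - 11 = 6, d_7 = (206 - 6^2)/17 = 170/17 = 10, a_7 = floor((14 + 6)/10) = 2.
  m_8 = 10*2 - 6 = 14, d_8 = (206 - 14^2)/10 = 10/10 = 1, a_8 = floor((14 + 14)/1) = 28.
  m_9 = 1*28 - 14 = 14, d_9 = (206 - 14^2)/1 = 10/1 = 10: (m_9, d_9) = (m_1, d_1) = (14, 10), so from here the quotients repeat a_1, ..., a_8; the period length is 8.
Hence the expansion of sqrt(206) is a_0 = 14 followed by the repeating block 2, 1, 5, 14, 5, 1, 2, 28 (period 8).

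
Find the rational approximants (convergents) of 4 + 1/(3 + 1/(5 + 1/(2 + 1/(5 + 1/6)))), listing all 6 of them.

4/1, 13/3, 69/16, 151/35, 824/191, 5095/1181

Using the convergent recurrence p_i = a_i*p_{i-1} + p_{i-2}, q_i = a_i*q_{i-1} + q_{i-2} with p_{-2}=0, p_{-1}=1, q_{-2}=1, q_{-1}=0:
  i=0: a_0=4, p_0 = 4*1 + 0 = 4, q_0 = 4*0 + 1 = 1.
  i=1: a_1=3, p_1 = 3*4 + 1 = 13, q_1 = 3*1 + 0 = 3.
  i=2: a_2=5, p_2 = 5*13 + 4 = 69, q_2 = 5*3 + 1 = 16.
  i=3: a_3=2, p_3 = 2*69 + 13 = 151, q_3 = 2*16 + 3 = 35.
  i=4: a_4=5, p_4 = 5*151 + 69 = 824, q_4 = 5*35 + 16 = 191.
  i=5: a_5=6, p_5 = 6*824 + 151 = 5095, q_5 = 6*191 + 35 = 1181.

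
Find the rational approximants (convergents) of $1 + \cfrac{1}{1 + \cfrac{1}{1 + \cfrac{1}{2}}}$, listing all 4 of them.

1/1, 2/1, 3/2, 8/5

Using the convergent recurrence p_i = a_i*p_{i-1} + p_{i-2}, q_i = a_i*q_{i-1} + q_{i-2} with p_{-2}=0, p_{-1}=1, q_{-2}=1, q_{-1}=0:
  i=0: a_0=1, p_0 = 1*1 + 0 = 1, q_0 = 1*0 + 1 = 1.
  i=1: a_1=1, p_1 = 1*1 + 1 = 2, q_1 = 1*1 + 0 = 1.
  i=2: a_2=1, p_2 = 1*2 + 1 = 3, q_2 = 1*1 + 1 = 2.
  i=3: a_3=2, p_3 = 2*3 + 2 = 8, q_3 = 2*2 + 1 = 5.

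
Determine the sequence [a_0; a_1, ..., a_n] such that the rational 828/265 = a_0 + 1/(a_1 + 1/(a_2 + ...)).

Run the Euclidean algorithm on 828 and 265; the successive quotients are the partial quotients a_0, a_1, ... (each step inverts the fractional part left over by the previous one):
  828 = 3*265 + 33, so a_0 = 3.
  265 = 8*33 + 1, so a_1 = 8.
  33 = 33*1 + 0, so a_2 = 33.
The remainder reaches 0 after 3 divisions, so the expansion has 3 partial quotients, read off in order.

[3; 8, 33]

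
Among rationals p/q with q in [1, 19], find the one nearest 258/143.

Expand x = 258/143 as a continued fraction with the Euclidean algorithm:
  258 = 1*143 + 115, so a_0 = 1.
  143 = 1*115 + 28, so a_1 = 1.
  115 = 4*28 + 3, so a_2 = 4.
  28 = 9*3 + 1, so a_3 = 9.
  3 = 3*1 + 0, so a_4 = 3.
so x = [1; 1, 4, 9, 3].
Convergents (p_i = a_i*p_{i-1} + p_{i-2}, q_i = a_i*q_{i-1} + q_{i-2} with p_{-2}=0, p_{-1}=1, q_{-2}=1, q_{-1}=0), until the denominator exceeds 19:
  i=0: a_0=1, p_0 = 1*1 + 0 = 1, q_0 = 1*0 + 1 = 1.
  i=1: a_1=1, p_1 = 1*1 + 1 = 2, q_1 = 1*1 + 0 = 1.
  i=2: a_2=4, p_2 = 4*2 + 1 = 9, q_2 = 4*1 + 1 = 5.
  i=3: a_3=9, p_3 = 9*9 + 2 = 83, q_3 = 9*5 + 1 = 46.
q_3 = 46 > 19, so the last convergent with denominator <= 19 is p_2/q_2 = 9/5.
The closest fraction with denominator <= 19 is either p_2/q_2 or the intermediate fraction (k*p_2 + p_1)/(k*q_2 + q_1) with the largest k >= 1 whose denominator stays <= 19; these approach x as k grows, and every other convergent or intermediate fraction in range is farther away.
Largest k: floor((19 - q_1)/q_2) = floor((19 - 1)/5) = 3.
That gives (3*9 + 2)/(3*5 + 1) = 29/16.
Compare the errors: |x - 9/5| = |258*5 - 9*143|/(143*5) = 3/715, and |x - 29/16| = |258*16 - 29*143|/(143*16) = 19/2288.
Cross-multiplying, 3*2288 = 6864 < 13585 = 19*715, so 3/715 is smaller: the convergent 9/5 is closer to x than 29/16.

9/5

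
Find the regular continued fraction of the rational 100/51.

[1; 1, 24, 2]

Run the Euclidean algorithm on 100 and 51; the successive quotients are the partial quotients a_0, a_1, ... (each step inverts the fractional part left over by the previous one):
  100 = 1*51 + 49, so a_0 = 1.
  51 = 1*49 + 2, so a_1 = 1.
  49 = 24*2 + 1, so a_2 = 24.
  2 = 2*1 + 0, so a_3 = 2.
The remainder reaches 0 after 4 divisions, so the expansion has 4 partial quotients, read off in order.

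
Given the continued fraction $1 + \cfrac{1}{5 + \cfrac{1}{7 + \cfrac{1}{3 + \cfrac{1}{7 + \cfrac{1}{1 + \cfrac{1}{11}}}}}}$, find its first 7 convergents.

Using the convergent recurrence p_i = a_i*p_{i-1} + p_{i-2}, q_i = a_i*q_{i-1} + q_{i-2} with p_{-2}=0, p_{-1}=1, q_{-2}=1, q_{-1}=0:
  i=0: a_0=1, p_0 = 1*1 + 0 = 1, q_0 = 1*0 + 1 = 1.
  i=1: a_1=5, p_1 = 5*1 + 1 = 6, q_1 = 5*1 + 0 = 5.
  i=2: a_2=7, p_2 = 7*6 + 1 = 43, q_2 = 7*5 + 1 = 36.
  i=3: a_3=3, p_3 = 3*43 + 6 = 135, q_3 = 3*36 + 5 = 113.
  i=4: a_4=7, p_4 = 7*135 + 43 = 988, q_4 = 7*113 + 36 = 827.
  i=5: a_5=1, p_5 = 1*988 + 135 = 1123, q_5 = 1*827 + 113 = 940.
  i=6: a_6=11, p_6 = 11*1123 + 988 = 13341, q_6 = 11*940 + 827 = 11167.

1/1, 6/5, 43/36, 135/113, 988/827, 1123/940, 13341/11167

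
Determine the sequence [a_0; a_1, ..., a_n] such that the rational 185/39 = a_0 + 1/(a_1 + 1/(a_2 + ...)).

Run the Euclidean algorithm on 185 and 39; the successive quotients are the partial quotients a_0, a_1, ... (each step inverts the fractional part left over by the previous one):
  185 = 4*39 + 29, so a_0 = 4.
  39 = 1*29 + 10, so a_1 = 1.
  29 = 2*10 + 9, so a_2 = 2.
  10 = 1*9 + 1, so a_3 = 1.
  9 = 9*1 + 0, so a_4 = 9.
The remainder reaches 0 after 5 divisions, so the expansion has 5 partial quotients, read off in order.

[4; 1, 2, 1, 9]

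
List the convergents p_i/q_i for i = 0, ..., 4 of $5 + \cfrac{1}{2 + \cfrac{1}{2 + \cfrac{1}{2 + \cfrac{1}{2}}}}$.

5/1, 11/2, 27/5, 65/12, 157/29

Using the convergent recurrence p_i = a_i*p_{i-1} + p_{i-2}, q_i = a_i*q_{i-1} + q_{i-2} with p_{-2}=0, p_{-1}=1, q_{-2}=1, q_{-1}=0:
  i=0: a_0=5, p_0 = 5*1 + 0 = 5, q_0 = 5*0 + 1 = 1.
  i=1: a_1=2, p_1 = 2*5 + 1 = 11, q_1 = 2*1 + 0 = 2.
  i=2: a_2=2, p_2 = 2*11 + 5 = 27, q_2 = 2*2 + 1 = 5.
  i=3: a_3=2, p_3 = 2*27 + 11 = 65, q_3 = 2*5 + 2 = 12.
  i=4: a_4=2, p_4 = 2*65 + 27 = 157, q_4 = 2*12 + 5 = 29.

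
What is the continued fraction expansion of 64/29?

Run the Euclidean algorithm on 64 and 29; the successive quotients are the partial quotients a_0, a_1, ... (each step inverts the fractional part left over by the previous one):
  64 = 2*29 + 6, so a_0 = 2.
  29 = 4*6 + 5, so a_1 = 4.
  6 = 1*5 + 1, so a_2 = 1.
  5 = 5*1 + 0, so a_3 = 5.
The remainder reaches 0 after 4 divisions, so the expansion has 4 partial quotients, read off in order.

[2; 4, 1, 5]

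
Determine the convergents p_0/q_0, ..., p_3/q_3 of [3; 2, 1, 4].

3/1, 7/2, 10/3, 47/14

Using the convergent recurrence p_i = a_i*p_{i-1} + p_{i-2}, q_i = a_i*q_{i-1} + q_{i-2} with p_{-2}=0, p_{-1}=1, q_{-2}=1, q_{-1}=0:
  i=0: a_0=3, p_0 = 3*1 + 0 = 3, q_0 = 3*0 + 1 = 1.
  i=1: a_1=2, p_1 = 2*3 + 1 = 7, q_1 = 2*1 + 0 = 2.
  i=2: a_2=1, p_2 = 1*7 + 3 = 10, q_2 = 1*2 + 1 = 3.
  i=3: a_3=4, p_3 = 4*10 + 7 = 47, q_3 = 4*3 + 2 = 14.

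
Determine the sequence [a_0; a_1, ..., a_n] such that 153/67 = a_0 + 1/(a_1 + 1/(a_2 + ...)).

Run the Euclidean algorithm on 153 and 67; the successive quotients are the partial quotients a_0, a_1, ... (each step inverts the fractional part left over by the previous one):
  153 = 2*67 + 19, so a_0 = 2.
  67 = 3*19 + 10, so a_1 = 3.
  19 = 1*10 + 9, so a_2 = 1.
  10 = 1*9 + 1, so a_3 = 1.
  9 = 9*1 + 0, so a_4 = 9.
The remainder reaches 0 after 5 divisions, so the expansion has 5 partial quotients, read off in order.

[2; 3, 1, 1, 9]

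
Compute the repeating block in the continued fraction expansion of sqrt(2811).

Write x_i = (sqrt(2811) + m_i)/d_i with (m_0, d_0) = (0, 1). a_0 = floor(sqrt(2811)) = 53, since 53^2 = 2809 <= 2811 < 2916 = 54^2.
Iterate m_{i+1} = d_i*a_i - m_i, d_{i+1} = (2811 - m_{i+1}^2)/d_i, a_{i+1} = floor((a_0 + m_{i+1})/d_{i+1}):
  m_1 = 1*53 - 0 = 53, d_1 = (2811 - 53^2)/1 = 2/1 = 2, a_1 = floor((53 + 53)/2) = 53.
  m_2 = 2*53 - 53 = 53, d_2 = (2811 - 53^2)/2 = 2/2 = 1, a_2 = floor((53 + 53)/1) = 106.
  m_3 = 1*106 - 53 = 53, d_3 = (2811 - 53^2)/1 = 2/1 = 2: (m_3, d_3) = (m_1, d_1) = (53, 2), so from here the quotients repeat a_1, a_2; the period length is 2.
Hence the expansion of sqrt(2811) is a_0 = 53 followed by the repeating block 53, 106 (period 2).

[53; (53, 106)]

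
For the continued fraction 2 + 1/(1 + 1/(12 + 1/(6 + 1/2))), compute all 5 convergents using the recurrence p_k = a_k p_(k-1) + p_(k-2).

Using the convergent recurrence p_i = a_i*p_{i-1} + p_{i-2}, q_i = a_i*q_{i-1} + q_{i-2} with p_{-2}=0, p_{-1}=1, q_{-2}=1, q_{-1}=0:
  i=0: a_0=2, p_0 = 2*1 + 0 = 2, q_0 = 2*0 + 1 = 1.
  i=1: a_1=1, p_1 = 1*2 + 1 = 3, q_1 = 1*1 + 0 = 1.
  i=2: a_2=12, p_2 = 12*3 + 2 = 38, q_2 = 12*1 + 1 = 13.
  i=3: a_3=6, p_3 = 6*38 + 3 = 231, q_3 = 6*13 + 1 = 79.
  i=4: a_4=2, p_4 = 2*231 + 38 = 500, q_4 = 2*79 + 13 = 171.

2/1, 3/1, 38/13, 231/79, 500/171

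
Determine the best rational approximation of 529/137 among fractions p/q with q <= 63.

Expand x = 529/137 as a continued fraction with the Euclidean algorithm:
  529 = 3*137 + 118, so a_0 = 3.
  137 = 1*118 + 19, so a_1 = 1.
  118 = 6*19 + 4, so a_2 = 6.
  19 = 4*4 + 3, so a_3 = 4.
  4 = 1*3 + 1, so a_4 = 1.
  3 = 3*1 + 0, so a_5 = 3.
so x = [3; 1, 6, 4, 1, 3].
Convergents (p_i = a_i*p_{i-1} + p_{i-2}, q_i = a_i*q_{i-1} + q_{i-2} with p_{-2}=0, p_{-1}=1, q_{-2}=1, q_{-1}=0), until the denominator exceeds 63:
  i=0: a_0=3, p_0 = 3*1 + 0 = 3, q_0 = 3*0 + 1 = 1.
  i=1: a_1=1, p_1 = 1*3 + 1 = 4, q_1 = 1*1 + 0 = 1.
  i=2: a_2=6, p_2 = 6*4 + 3 = 27, q_2 = 6*1 + 1 = 7.
  i=3: a_3=4, p_3 = 4*27 + 4 = 112, q_3 = 4*7 + 1 = 29.
  i=4: a_4=1, p_4 = 1*112 + 27 = 139, q_4 = 1*29 + 7 = 36.
  i=5: a_5=3, p_5 = 3*139 + 112 = 529, q_5 = 3*36 + 29 = 137.
q_5 = 137 > 63, so the last convergent with denominator <= 63 is p_4/q_4 = 139/36.
The closest fraction with denominator <= 63 is either p_4/q_4 or the intermediate fraction (k*p_4 + p_3)/(k*q_4 + q_3) with the largest k >= 1 whose denominator stays <= 63; these approach x as k grows, and every other convergent or intermediate fraction in range is farther away.
Largest k: floor((63 - q_3)/q_4) = floor((63 - 29)/36) = 0.
Since k = 0, no intermediate fraction beyond p_4/q_4 has denominator <= 63, so the convergent 139/36 is the closest (its error is |529*36 - 139*137|/(137*36) = 1/4932).

139/36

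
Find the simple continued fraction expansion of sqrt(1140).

Write x_i = (sqrt(1140) + m_i)/d_i with (m_0, d_0) = (0, 1). a_0 = floor(sqrt(1140)) = 33, since 33^2 = 1089 <= 1140 < 1156 = 34^2.
Iterate m_{i+1} = d_i*a_i - m_i, d_{i+1} = (1140 - m_{i+1}^2)/d_i, a_{i+1} = floor((a_0 + m_{i+1})/d_{i+1}):
  m_1 = 1*33 - 0 = 33, d_1 = (1140 - 33^2)/1 = 51/1 = 51, a_1 = floor((33 + 33)/51) = 1.
  m_2 = 51*1 - 33 = 18, d_2 = (1140 - 18^2)/51 = 816/51 = 16, a_2 = floor((33 + 18)/16) = 3.
  m_3 = 16*3 - 18 = 30, d_3 = (1140 - 30^2)/16 = 240/16 = 15, a_3 = floor((33 + 30)/15) = 4.
  m_4 = 15*4 - 30 = 30, d_4 = (1140 - 30^2)/15 = 240/15 = 16, a_4 = floor((33 + 30)/16) = 3.
  m_5 = 16*3 - 30 = 18, d_5 = (1140 - 18^2)/16 = 816/16 = 51, a_5 = floor((33 + 18)/51) = 1.
  m_6 = 51*1 - 18 = 33, d_6 = (1140 - 33^2)/51 = 51/51 = 1, a_6 = floor((33 + 33)/1) = 66.
  m_7 = 1*66 - 33 = 33, d_7 = (1140 - 33^2)/1 = 51/1 = 51: (m_7, d_7) = (m_1, d_1) = (33, 51), so from here the quotients repeat a_1, ..., a_6; the period length is 6.
Hence the expansion of sqrt(1140) is a_0 = 33 followed by the repeating block 1, 3, 4, 3, 1, 66 (period 6).

[33; (1, 3, 4, 3, 1, 66)]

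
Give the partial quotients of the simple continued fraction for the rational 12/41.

[0; 3, 2, 2, 2]

Run the Euclidean algorithm on 12 and 41; the successive quotients are the partial quotients a_0, a_1, ... (each step inverts the fractional part left over by the previous one):
  12 = 0*41 + 12, so a_0 = 0.
  41 = 3*12 + 5, so a_1 = 3.
  12 = 2*5 + 2, so a_2 = 2.
  5 = 2*2 + 1, so a_3 = 2.
  2 = 2*1 + 0, so a_4 = 2.
The remainder reaches 0 after 5 divisions, so the expansion has 5 partial quotients, read off in order.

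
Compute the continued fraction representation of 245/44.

[5; 1, 1, 3, 6]

Run the Euclidean algorithm on 245 and 44; the successive quotients are the partial quotients a_0, a_1, ... (each step inverts the fractional part left over by the previous one):
  245 = 5*44 + 25, so a_0 = 5.
  44 = 1*25 + 19, so a_1 = 1.
  25 = 1*19 + 6, so a_2 = 1.
  19 = 3*6 + 1, so a_3 = 3.
  6 = 6*1 + 0, so a_4 = 6.
The remainder reaches 0 after 5 divisions, so the expansion has 5 partial quotients, read off in order.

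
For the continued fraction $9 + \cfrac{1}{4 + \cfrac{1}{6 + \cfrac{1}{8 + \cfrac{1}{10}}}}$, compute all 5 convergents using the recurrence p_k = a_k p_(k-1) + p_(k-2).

Using the convergent recurrence p_i = a_i*p_{i-1} + p_{i-2}, q_i = a_i*q_{i-1} + q_{i-2} with p_{-2}=0, p_{-1}=1, q_{-2}=1, q_{-1}=0:
  i=0: a_0=9, p_0 = 9*1 + 0 = 9, q_0 = 9*0 + 1 = 1.
  i=1: a_1=4, p_1 = 4*9 + 1 = 37, q_1 = 4*1 + 0 = 4.
  i=2: a_2=6, p_2 = 6*37 + 9 = 231, q_2 = 6*4 + 1 = 25.
  i=3: a_3=8, p_3 = 8*231 + 37 = 1885, q_3 = 8*25 + 4 = 204.
  i=4: a_4=10, p_4 = 10*1885 + 231 = 19081, q_4 = 10*204 + 25 = 2065.

9/1, 37/4, 231/25, 1885/204, 19081/2065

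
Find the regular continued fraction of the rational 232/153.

[1; 1, 1, 14, 1, 4]

Run the Euclidean algorithm on 232 and 153; the successive quotients are the partial quotients a_0, a_1, ... (each step inverts the fractional part left over by the previous one):
  232 = 1*153 + 79, so a_0 = 1.
  153 = 1*79 + 74, so a_1 = 1.
  79 = 1*74 + 5, so a_2 = 1.
  74 = 14*5 + 4, so a_3 = 14.
  5 = 1*4 + 1, so a_4 = 1.
  4 = 4*1 + 0, so a_5 = 4.
The remainder reaches 0 after 6 divisions, so the expansion has 6 partial quotients, read off in order.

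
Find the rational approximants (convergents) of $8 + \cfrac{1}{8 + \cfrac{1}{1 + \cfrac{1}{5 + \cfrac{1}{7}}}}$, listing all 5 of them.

Using the convergent recurrence p_i = a_i*p_{i-1} + p_{i-2}, q_i = a_i*q_{i-1} + q_{i-2} with p_{-2}=0, p_{-1}=1, q_{-2}=1, q_{-1}=0:
  i=0: a_0=8, p_0 = 8*1 + 0 = 8, q_0 = 8*0 + 1 = 1.
  i=1: a_1=8, p_1 = 8*8 + 1 = 65, q_1 = 8*1 + 0 = 8.
  i=2: a_2=1, p_2 = 1*65 + 8 = 73, q_2 = 1*8 + 1 = 9.
  i=3: a_3=5, p_3 = 5*73 + 65 = 430, q_3 = 5*9 + 8 = 53.
  i=4: a_4=7, p_4 = 7*430 + 73 = 3083, q_4 = 7*53 + 9 = 380.

8/1, 65/8, 73/9, 430/53, 3083/380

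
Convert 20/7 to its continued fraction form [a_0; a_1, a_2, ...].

[2; 1, 6]

Run the Euclidean algorithm on 20 and 7; the successive quotients are the partial quotients a_0, a_1, ... (each step inverts the fractional part left over by the previous one):
  20 = 2*7 + 6, so a_0 = 2.
  7 = 1*6 + 1, so a_1 = 1.
  6 = 6*1 + 0, so a_2 = 6.
The remainder reaches 0 after 3 divisions, so the expansion has 3 partial quotients, read off in order.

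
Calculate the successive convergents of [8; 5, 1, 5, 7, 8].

8/1, 41/5, 49/6, 286/35, 2051/251, 16694/2043

Using the convergent recurrence p_i = a_i*p_{i-1} + p_{i-2}, q_i = a_i*q_{i-1} + q_{i-2} with p_{-2}=0, p_{-1}=1, q_{-2}=1, q_{-1}=0:
  i=0: a_0=8, p_0 = 8*1 + 0 = 8, q_0 = 8*0 + 1 = 1.
  i=1: a_1=5, p_1 = 5*8 + 1 = 41, q_1 = 5*1 + 0 = 5.
  i=2: a_2=1, p_2 = 1*41 + 8 = 49, q_2 = 1*5 + 1 = 6.
  i=3: a_3=5, p_3 = 5*49 + 41 = 286, q_3 = 5*6 + 5 = 35.
  i=4: a_4=7, p_4 = 7*286 + 49 = 2051, q_4 = 7*35 + 6 = 251.
  i=5: a_5=8, p_5 = 8*2051 + 286 = 16694, q_5 = 8*251 + 35 = 2043.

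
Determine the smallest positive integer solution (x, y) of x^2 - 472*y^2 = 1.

(x, y) = (306917, 14127)

First expand sqrt(472) as a continued fraction. With x_i = (sqrt(472) + m_i)/d_i and (m_0, d_0) = (0, 1): a_0 = floor(sqrt(472)) = 21, since 21^2 = 441 <= 472 < 484 = 22^2.
Iterate m_{i+1} = d_i*a_i - m_i, d_{i+1} = (472 - m_{i+1}^2)/d_i, a_{i+1} = floor((a_0 + m_{i+1})/d_{i+1}):
  m_1 = 1*21 - 0 = 21, d_1 = (472 - 21^2)/1 = 31/1 = 31, a_1 = floor((21 + 21)/31) = 1.
  m_2 = 31*1 - 21 = 10, d_2 = (472 - 10^2)/31 = 372/31 = 12, a_2 = floor((21 + 10)/12) = 2.
  m_3 = 12*2 - 10 = 14, d_3 = (472 - 14^2)/12 = 276/12 = 23, a_3 = floor((21 + 14)/23) = 1.
  m_4 = 23*1 - 14 = 9, d_4 = (472 - 9^2)/23 = 391/23 = 17, a_4 = floor((21 + 9)/17) = 1.
  m_5 = 17*1 - 9 = 8, d_5 = (472 - 8^2)/17 = 408/17 = 24, a_5 = floor((21 + 8)/24) = 1.
  m_6 = 24*1 - 8 = 16, d_6 = (472 - 16^2)/24 = 216/24 = 9, a_6 = floor((21 + 16)/9) = 4.
  m_7 = 9*4 - 16 = 20, d_7 = (472 - 20^2)/9 = 72/9 = 8, a_7 = floor((21 + 20)/8) = 5.
  m_8 = 8*5 - 20 = 20, d_8 = (472 - 20^2)/8 = 72/8 = 9, a_8 = floor((21 + 20)/9) = 4.
  m_9 = 9*4 - 20 = 16, d_9 = (472 - 16^2)/9 = 216/9 = 24, a_9 = floor((21 + 16)/24) = 1.
  m_10 = 24*1 - 16 = 8, d_10 = (472 - 8^2)/24 = 408/24 = 17, a_10 = floor((21 + 8)/17) = 1.
  m_11 = 17*1 - 8 = 9, d_11 = (472 - 9^2)/17 = 391/17 = 23, a_11 = floor((21 + 9)/23) = 1.
  m_12 = 23*1 - 9 = 14, d_12 = (472 - 14^2)/23 = 276/23 = 12, a_12 = floor((21 + 14)/12) = 2.
  m_13 = 12*2 - 14 = 10, d_13 = (472 - 10^2)/12 = 372/12 = 31, a_13 = floor((21 + 10)/31) = 1.
  m_14 = 31*1 - 10 = 21, d_14 = (472 - 21^2)/31 = 31/31 = 1, a_14 = floor((21 + 21)/1) = 42.
  m_15 = 1*42 - 21 = 21, d_15 = (472 - 21^2)/1 = 31/1 = 31: (m_15, d_15) = (m_1, d_1) = (21, 31), so from here the quotients repeat a_1, ..., a_14; the period length is 14.
So sqrt(472) = [21; (1, 2, 1, 1, 1, 4, 5, 4, 1, 1, 1, 2, 1, 42)] with period length k = 14.
k is even, so the fundamental solution of x^2 - 472y^2 = 1 is (p_{k-1}, q_{k-1}) = (p_13, q_13); compute convergents through index 13.
Convergents (p_i = a_i*p_{i-1} + p_{i-2}, q_i = a_i*q_{i-1} + q_{i-2} with p_{-2}=0, p_{-1}=1, q_{-2}=1, q_{-1}=0):
  i=0: a_0=21, p_0 = 21*1 + 0 = 21, q_0 = 21*0 + 1 = 1.
  i=1: a_1=1, p_1 = 1*21 + 1 = 22, q_1 = 1*1 + 0 = 1.
  i=2: a_2=2, p_2 = 2*22 + 21 = 65, q_2 = 2*1 + 1 = 3.
  i=3: a_3=1, p_3 = 1*65 + 22 = 87, q_3 = 1*3 + 1 = 4.
  i=4: a_4=1, p_4 = 1*87 + 65 = 152, q_4 = 1*4 + 3 = 7.
  i=5: a_5=1, p_5 = 1*152 + 87 = 239, q_5 = 1*7 + 4 = 11.
  i=6: a_6=4, p_6 = 4*239 + 152 = 1108, q_6 = 4*11 + 7 = 51.
  i=7: a_7=5, p_7 = 5*1108 + 239 = 5779, q_7 = 5*51 + 11 = 266.
  i=8: a_8=4, p_8 = 4*5779 + 1108 = 24224, q_8 = 4*266 + 51 = 1115.
  i=9: a_9=1, p_9 = 1*24224 + 5779 = 30003, q_9 = 1*1115 + 266 = 1381.
  i=10: a_10=1, p_10 = 1*30003 + 24224 = 54227, q_10 = 1*1381 + 1115 = 2496.
  i=11: a_11=1, p_11 = 1*54227 + 30003 = 84230, q_11 = 1*2496 + 1381 = 3877.
  i=12: a_12=2, p_12 = 2*84230 + 54227 = 222687, q_12 = 2*3877 + 2496 = 10250.
  i=13: a_13=1, p_13 = 1*222687 + 84230 = 306917, q_13 = 1*10250 + 3877 = 14127.
Check: 306917^2 - 472*14127^2 = 94198044889 - 94198044888 = 1, so (x, y) = (306917, 14127) solves the equation, and by the theorem it is the least positive solution.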